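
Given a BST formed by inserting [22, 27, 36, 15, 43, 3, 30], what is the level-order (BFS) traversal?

Tree insertion order: [22, 27, 36, 15, 43, 3, 30]
Tree (level-order array): [22, 15, 27, 3, None, None, 36, None, None, 30, 43]
BFS from the root, enqueuing left then right child of each popped node:
  queue [22] -> pop 22, enqueue [15, 27], visited so far: [22]
  queue [15, 27] -> pop 15, enqueue [3], visited so far: [22, 15]
  queue [27, 3] -> pop 27, enqueue [36], visited so far: [22, 15, 27]
  queue [3, 36] -> pop 3, enqueue [none], visited so far: [22, 15, 27, 3]
  queue [36] -> pop 36, enqueue [30, 43], visited so far: [22, 15, 27, 3, 36]
  queue [30, 43] -> pop 30, enqueue [none], visited so far: [22, 15, 27, 3, 36, 30]
  queue [43] -> pop 43, enqueue [none], visited so far: [22, 15, 27, 3, 36, 30, 43]
Result: [22, 15, 27, 3, 36, 30, 43]


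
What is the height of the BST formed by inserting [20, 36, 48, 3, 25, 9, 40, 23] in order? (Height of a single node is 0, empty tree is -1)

Insertion order: [20, 36, 48, 3, 25, 9, 40, 23]
Tree (level-order array): [20, 3, 36, None, 9, 25, 48, None, None, 23, None, 40]
Compute height bottom-up (empty subtree = -1):
  height(9) = 1 + max(-1, -1) = 0
  height(3) = 1 + max(-1, 0) = 1
  height(23) = 1 + max(-1, -1) = 0
  height(25) = 1 + max(0, -1) = 1
  height(40) = 1 + max(-1, -1) = 0
  height(48) = 1 + max(0, -1) = 1
  height(36) = 1 + max(1, 1) = 2
  height(20) = 1 + max(1, 2) = 3
Height = 3


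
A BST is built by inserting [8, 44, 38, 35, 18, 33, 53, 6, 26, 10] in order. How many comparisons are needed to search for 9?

Search path for 9: 8 -> 44 -> 38 -> 35 -> 18 -> 10
Found: False
Comparisons: 6


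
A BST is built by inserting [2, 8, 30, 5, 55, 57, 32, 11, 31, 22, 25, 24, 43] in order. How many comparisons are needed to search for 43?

Search path for 43: 2 -> 8 -> 30 -> 55 -> 32 -> 43
Found: True
Comparisons: 6


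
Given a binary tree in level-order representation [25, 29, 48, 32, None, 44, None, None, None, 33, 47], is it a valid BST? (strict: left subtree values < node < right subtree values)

Level-order array: [25, 29, 48, 32, None, 44, None, None, None, 33, 47]
Validate using subtree bounds (lo, hi): at each node, require lo < value < hi,
then recurse left with hi=value and right with lo=value.
Preorder trace (stopping at first violation):
  at node 25 with bounds (-inf, +inf): OK
  at node 29 with bounds (-inf, 25): VIOLATION
Node 29 violates its bound: not (-inf < 29 < 25).
Result: Not a valid BST


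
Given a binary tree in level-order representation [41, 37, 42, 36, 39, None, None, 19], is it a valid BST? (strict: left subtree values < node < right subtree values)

Level-order array: [41, 37, 42, 36, 39, None, None, 19]
Validate using subtree bounds (lo, hi): at each node, require lo < value < hi,
then recurse left with hi=value and right with lo=value.
Preorder trace (stopping at first violation):
  at node 41 with bounds (-inf, +inf): OK
  at node 37 with bounds (-inf, 41): OK
  at node 36 with bounds (-inf, 37): OK
  at node 19 with bounds (-inf, 36): OK
  at node 39 with bounds (37, 41): OK
  at node 42 with bounds (41, +inf): OK
No violation found at any node.
Result: Valid BST


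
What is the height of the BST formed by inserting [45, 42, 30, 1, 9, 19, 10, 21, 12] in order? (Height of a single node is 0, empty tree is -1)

Insertion order: [45, 42, 30, 1, 9, 19, 10, 21, 12]
Tree (level-order array): [45, 42, None, 30, None, 1, None, None, 9, None, 19, 10, 21, None, 12]
Compute height bottom-up (empty subtree = -1):
  height(12) = 1 + max(-1, -1) = 0
  height(10) = 1 + max(-1, 0) = 1
  height(21) = 1 + max(-1, -1) = 0
  height(19) = 1 + max(1, 0) = 2
  height(9) = 1 + max(-1, 2) = 3
  height(1) = 1 + max(-1, 3) = 4
  height(30) = 1 + max(4, -1) = 5
  height(42) = 1 + max(5, -1) = 6
  height(45) = 1 + max(6, -1) = 7
Height = 7


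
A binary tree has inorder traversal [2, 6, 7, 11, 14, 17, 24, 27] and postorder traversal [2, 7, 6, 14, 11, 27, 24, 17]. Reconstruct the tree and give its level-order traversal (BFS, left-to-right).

Inorder:   [2, 6, 7, 11, 14, 17, 24, 27]
Postorder: [2, 7, 6, 14, 11, 27, 24, 17]
Algorithm: postorder visits root last, so walk postorder right-to-left;
each value is the root of the current inorder slice — split it at that
value, recurse on the right subtree first, then the left.
Recursive splits:
  root=17; inorder splits into left=[2, 6, 7, 11, 14], right=[24, 27]
  root=24; inorder splits into left=[], right=[27]
  root=27; inorder splits into left=[], right=[]
  root=11; inorder splits into left=[2, 6, 7], right=[14]
  root=14; inorder splits into left=[], right=[]
  root=6; inorder splits into left=[2], right=[7]
  root=7; inorder splits into left=[], right=[]
  root=2; inorder splits into left=[], right=[]
Reconstructed level-order: [17, 11, 24, 6, 14, 27, 2, 7]


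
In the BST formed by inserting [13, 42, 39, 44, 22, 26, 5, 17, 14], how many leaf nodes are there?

Tree built from: [13, 42, 39, 44, 22, 26, 5, 17, 14]
Tree (level-order array): [13, 5, 42, None, None, 39, 44, 22, None, None, None, 17, 26, 14]
Rule: A leaf has 0 children.
Per-node child counts:
  node 13: 2 child(ren)
  node 5: 0 child(ren)
  node 42: 2 child(ren)
  node 39: 1 child(ren)
  node 22: 2 child(ren)
  node 17: 1 child(ren)
  node 14: 0 child(ren)
  node 26: 0 child(ren)
  node 44: 0 child(ren)
Matching nodes: [5, 14, 26, 44]
Count of leaf nodes: 4


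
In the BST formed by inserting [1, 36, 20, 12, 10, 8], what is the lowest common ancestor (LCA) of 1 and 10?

Tree insertion order: [1, 36, 20, 12, 10, 8]
Tree (level-order array): [1, None, 36, 20, None, 12, None, 10, None, 8]
In a BST, the LCA of p=1, q=10 is the first node v on the
root-to-leaf path with p <= v <= q (go left if both < v, right if both > v).
Walk from root:
  at 1: 1 <= 1 <= 10, this is the LCA
LCA = 1


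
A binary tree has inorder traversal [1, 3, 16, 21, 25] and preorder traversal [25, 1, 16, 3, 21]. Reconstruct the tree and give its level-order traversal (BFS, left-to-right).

Inorder:  [1, 3, 16, 21, 25]
Preorder: [25, 1, 16, 3, 21]
Algorithm: preorder visits root first, so consume preorder in order;
for each root, split the current inorder slice at that value into
left-subtree inorder and right-subtree inorder, then recurse.
Recursive splits:
  root=25; inorder splits into left=[1, 3, 16, 21], right=[]
  root=1; inorder splits into left=[], right=[3, 16, 21]
  root=16; inorder splits into left=[3], right=[21]
  root=3; inorder splits into left=[], right=[]
  root=21; inorder splits into left=[], right=[]
Reconstructed level-order: [25, 1, 16, 3, 21]


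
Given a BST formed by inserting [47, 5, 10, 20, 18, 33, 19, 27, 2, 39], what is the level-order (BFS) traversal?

Tree insertion order: [47, 5, 10, 20, 18, 33, 19, 27, 2, 39]
Tree (level-order array): [47, 5, None, 2, 10, None, None, None, 20, 18, 33, None, 19, 27, 39]
BFS from the root, enqueuing left then right child of each popped node:
  queue [47] -> pop 47, enqueue [5], visited so far: [47]
  queue [5] -> pop 5, enqueue [2, 10], visited so far: [47, 5]
  queue [2, 10] -> pop 2, enqueue [none], visited so far: [47, 5, 2]
  queue [10] -> pop 10, enqueue [20], visited so far: [47, 5, 2, 10]
  queue [20] -> pop 20, enqueue [18, 33], visited so far: [47, 5, 2, 10, 20]
  queue [18, 33] -> pop 18, enqueue [19], visited so far: [47, 5, 2, 10, 20, 18]
  queue [33, 19] -> pop 33, enqueue [27, 39], visited so far: [47, 5, 2, 10, 20, 18, 33]
  queue [19, 27, 39] -> pop 19, enqueue [none], visited so far: [47, 5, 2, 10, 20, 18, 33, 19]
  queue [27, 39] -> pop 27, enqueue [none], visited so far: [47, 5, 2, 10, 20, 18, 33, 19, 27]
  queue [39] -> pop 39, enqueue [none], visited so far: [47, 5, 2, 10, 20, 18, 33, 19, 27, 39]
Result: [47, 5, 2, 10, 20, 18, 33, 19, 27, 39]


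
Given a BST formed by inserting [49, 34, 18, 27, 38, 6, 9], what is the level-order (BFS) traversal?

Tree insertion order: [49, 34, 18, 27, 38, 6, 9]
Tree (level-order array): [49, 34, None, 18, 38, 6, 27, None, None, None, 9]
BFS from the root, enqueuing left then right child of each popped node:
  queue [49] -> pop 49, enqueue [34], visited so far: [49]
  queue [34] -> pop 34, enqueue [18, 38], visited so far: [49, 34]
  queue [18, 38] -> pop 18, enqueue [6, 27], visited so far: [49, 34, 18]
  queue [38, 6, 27] -> pop 38, enqueue [none], visited so far: [49, 34, 18, 38]
  queue [6, 27] -> pop 6, enqueue [9], visited so far: [49, 34, 18, 38, 6]
  queue [27, 9] -> pop 27, enqueue [none], visited so far: [49, 34, 18, 38, 6, 27]
  queue [9] -> pop 9, enqueue [none], visited so far: [49, 34, 18, 38, 6, 27, 9]
Result: [49, 34, 18, 38, 6, 27, 9]


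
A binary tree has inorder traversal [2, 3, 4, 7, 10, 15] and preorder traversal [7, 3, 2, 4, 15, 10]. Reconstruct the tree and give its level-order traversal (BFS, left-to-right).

Inorder:  [2, 3, 4, 7, 10, 15]
Preorder: [7, 3, 2, 4, 15, 10]
Algorithm: preorder visits root first, so consume preorder in order;
for each root, split the current inorder slice at that value into
left-subtree inorder and right-subtree inorder, then recurse.
Recursive splits:
  root=7; inorder splits into left=[2, 3, 4], right=[10, 15]
  root=3; inorder splits into left=[2], right=[4]
  root=2; inorder splits into left=[], right=[]
  root=4; inorder splits into left=[], right=[]
  root=15; inorder splits into left=[10], right=[]
  root=10; inorder splits into left=[], right=[]
Reconstructed level-order: [7, 3, 15, 2, 4, 10]


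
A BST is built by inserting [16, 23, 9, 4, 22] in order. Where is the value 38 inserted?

Starting tree (level order): [16, 9, 23, 4, None, 22]
Insertion path: 16 -> 23
Result: insert 38 as right child of 23
Final tree (level order): [16, 9, 23, 4, None, 22, 38]


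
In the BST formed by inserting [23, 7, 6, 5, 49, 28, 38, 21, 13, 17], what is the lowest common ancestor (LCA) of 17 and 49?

Tree insertion order: [23, 7, 6, 5, 49, 28, 38, 21, 13, 17]
Tree (level-order array): [23, 7, 49, 6, 21, 28, None, 5, None, 13, None, None, 38, None, None, None, 17]
In a BST, the LCA of p=17, q=49 is the first node v on the
root-to-leaf path with p <= v <= q (go left if both < v, right if both > v).
Walk from root:
  at 23: 17 <= 23 <= 49, this is the LCA
LCA = 23


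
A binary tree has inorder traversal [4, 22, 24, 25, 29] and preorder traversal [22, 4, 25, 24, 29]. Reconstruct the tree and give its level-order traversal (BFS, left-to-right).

Inorder:  [4, 22, 24, 25, 29]
Preorder: [22, 4, 25, 24, 29]
Algorithm: preorder visits root first, so consume preorder in order;
for each root, split the current inorder slice at that value into
left-subtree inorder and right-subtree inorder, then recurse.
Recursive splits:
  root=22; inorder splits into left=[4], right=[24, 25, 29]
  root=4; inorder splits into left=[], right=[]
  root=25; inorder splits into left=[24], right=[29]
  root=24; inorder splits into left=[], right=[]
  root=29; inorder splits into left=[], right=[]
Reconstructed level-order: [22, 4, 25, 24, 29]


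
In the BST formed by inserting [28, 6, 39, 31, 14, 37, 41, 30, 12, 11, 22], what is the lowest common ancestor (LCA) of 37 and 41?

Tree insertion order: [28, 6, 39, 31, 14, 37, 41, 30, 12, 11, 22]
Tree (level-order array): [28, 6, 39, None, 14, 31, 41, 12, 22, 30, 37, None, None, 11]
In a BST, the LCA of p=37, q=41 is the first node v on the
root-to-leaf path with p <= v <= q (go left if both < v, right if both > v).
Walk from root:
  at 28: both 37 and 41 > 28, go right
  at 39: 37 <= 39 <= 41, this is the LCA
LCA = 39


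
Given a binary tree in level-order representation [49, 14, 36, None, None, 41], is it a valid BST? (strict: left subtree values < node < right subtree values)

Level-order array: [49, 14, 36, None, None, 41]
Validate using subtree bounds (lo, hi): at each node, require lo < value < hi,
then recurse left with hi=value and right with lo=value.
Preorder trace (stopping at first violation):
  at node 49 with bounds (-inf, +inf): OK
  at node 14 with bounds (-inf, 49): OK
  at node 36 with bounds (49, +inf): VIOLATION
Node 36 violates its bound: not (49 < 36 < +inf).
Result: Not a valid BST


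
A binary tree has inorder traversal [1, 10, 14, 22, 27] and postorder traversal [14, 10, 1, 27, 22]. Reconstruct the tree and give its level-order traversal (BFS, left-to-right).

Inorder:   [1, 10, 14, 22, 27]
Postorder: [14, 10, 1, 27, 22]
Algorithm: postorder visits root last, so walk postorder right-to-left;
each value is the root of the current inorder slice — split it at that
value, recurse on the right subtree first, then the left.
Recursive splits:
  root=22; inorder splits into left=[1, 10, 14], right=[27]
  root=27; inorder splits into left=[], right=[]
  root=1; inorder splits into left=[], right=[10, 14]
  root=10; inorder splits into left=[], right=[14]
  root=14; inorder splits into left=[], right=[]
Reconstructed level-order: [22, 1, 27, 10, 14]


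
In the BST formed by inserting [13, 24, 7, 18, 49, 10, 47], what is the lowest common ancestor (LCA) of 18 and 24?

Tree insertion order: [13, 24, 7, 18, 49, 10, 47]
Tree (level-order array): [13, 7, 24, None, 10, 18, 49, None, None, None, None, 47]
In a BST, the LCA of p=18, q=24 is the first node v on the
root-to-leaf path with p <= v <= q (go left if both < v, right if both > v).
Walk from root:
  at 13: both 18 and 24 > 13, go right
  at 24: 18 <= 24 <= 24, this is the LCA
LCA = 24


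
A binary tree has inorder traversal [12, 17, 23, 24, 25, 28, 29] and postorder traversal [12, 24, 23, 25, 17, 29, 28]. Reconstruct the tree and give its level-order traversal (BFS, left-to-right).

Inorder:   [12, 17, 23, 24, 25, 28, 29]
Postorder: [12, 24, 23, 25, 17, 29, 28]
Algorithm: postorder visits root last, so walk postorder right-to-left;
each value is the root of the current inorder slice — split it at that
value, recurse on the right subtree first, then the left.
Recursive splits:
  root=28; inorder splits into left=[12, 17, 23, 24, 25], right=[29]
  root=29; inorder splits into left=[], right=[]
  root=17; inorder splits into left=[12], right=[23, 24, 25]
  root=25; inorder splits into left=[23, 24], right=[]
  root=23; inorder splits into left=[], right=[24]
  root=24; inorder splits into left=[], right=[]
  root=12; inorder splits into left=[], right=[]
Reconstructed level-order: [28, 17, 29, 12, 25, 23, 24]


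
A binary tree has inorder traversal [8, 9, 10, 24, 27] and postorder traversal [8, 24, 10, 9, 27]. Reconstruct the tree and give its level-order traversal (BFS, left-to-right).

Inorder:   [8, 9, 10, 24, 27]
Postorder: [8, 24, 10, 9, 27]
Algorithm: postorder visits root last, so walk postorder right-to-left;
each value is the root of the current inorder slice — split it at that
value, recurse on the right subtree first, then the left.
Recursive splits:
  root=27; inorder splits into left=[8, 9, 10, 24], right=[]
  root=9; inorder splits into left=[8], right=[10, 24]
  root=10; inorder splits into left=[], right=[24]
  root=24; inorder splits into left=[], right=[]
  root=8; inorder splits into left=[], right=[]
Reconstructed level-order: [27, 9, 8, 10, 24]


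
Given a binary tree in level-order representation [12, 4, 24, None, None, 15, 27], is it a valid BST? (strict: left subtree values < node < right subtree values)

Level-order array: [12, 4, 24, None, None, 15, 27]
Validate using subtree bounds (lo, hi): at each node, require lo < value < hi,
then recurse left with hi=value and right with lo=value.
Preorder trace (stopping at first violation):
  at node 12 with bounds (-inf, +inf): OK
  at node 4 with bounds (-inf, 12): OK
  at node 24 with bounds (12, +inf): OK
  at node 15 with bounds (12, 24): OK
  at node 27 with bounds (24, +inf): OK
No violation found at any node.
Result: Valid BST


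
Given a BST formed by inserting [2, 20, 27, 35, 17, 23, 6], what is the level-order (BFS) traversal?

Tree insertion order: [2, 20, 27, 35, 17, 23, 6]
Tree (level-order array): [2, None, 20, 17, 27, 6, None, 23, 35]
BFS from the root, enqueuing left then right child of each popped node:
  queue [2] -> pop 2, enqueue [20], visited so far: [2]
  queue [20] -> pop 20, enqueue [17, 27], visited so far: [2, 20]
  queue [17, 27] -> pop 17, enqueue [6], visited so far: [2, 20, 17]
  queue [27, 6] -> pop 27, enqueue [23, 35], visited so far: [2, 20, 17, 27]
  queue [6, 23, 35] -> pop 6, enqueue [none], visited so far: [2, 20, 17, 27, 6]
  queue [23, 35] -> pop 23, enqueue [none], visited so far: [2, 20, 17, 27, 6, 23]
  queue [35] -> pop 35, enqueue [none], visited so far: [2, 20, 17, 27, 6, 23, 35]
Result: [2, 20, 17, 27, 6, 23, 35]


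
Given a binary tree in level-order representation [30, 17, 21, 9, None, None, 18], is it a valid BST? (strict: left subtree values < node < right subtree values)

Level-order array: [30, 17, 21, 9, None, None, 18]
Validate using subtree bounds (lo, hi): at each node, require lo < value < hi,
then recurse left with hi=value and right with lo=value.
Preorder trace (stopping at first violation):
  at node 30 with bounds (-inf, +inf): OK
  at node 17 with bounds (-inf, 30): OK
  at node 9 with bounds (-inf, 17): OK
  at node 21 with bounds (30, +inf): VIOLATION
Node 21 violates its bound: not (30 < 21 < +inf).
Result: Not a valid BST


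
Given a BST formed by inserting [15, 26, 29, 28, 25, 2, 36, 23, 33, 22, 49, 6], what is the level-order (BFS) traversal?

Tree insertion order: [15, 26, 29, 28, 25, 2, 36, 23, 33, 22, 49, 6]
Tree (level-order array): [15, 2, 26, None, 6, 25, 29, None, None, 23, None, 28, 36, 22, None, None, None, 33, 49]
BFS from the root, enqueuing left then right child of each popped node:
  queue [15] -> pop 15, enqueue [2, 26], visited so far: [15]
  queue [2, 26] -> pop 2, enqueue [6], visited so far: [15, 2]
  queue [26, 6] -> pop 26, enqueue [25, 29], visited so far: [15, 2, 26]
  queue [6, 25, 29] -> pop 6, enqueue [none], visited so far: [15, 2, 26, 6]
  queue [25, 29] -> pop 25, enqueue [23], visited so far: [15, 2, 26, 6, 25]
  queue [29, 23] -> pop 29, enqueue [28, 36], visited so far: [15, 2, 26, 6, 25, 29]
  queue [23, 28, 36] -> pop 23, enqueue [22], visited so far: [15, 2, 26, 6, 25, 29, 23]
  queue [28, 36, 22] -> pop 28, enqueue [none], visited so far: [15, 2, 26, 6, 25, 29, 23, 28]
  queue [36, 22] -> pop 36, enqueue [33, 49], visited so far: [15, 2, 26, 6, 25, 29, 23, 28, 36]
  queue [22, 33, 49] -> pop 22, enqueue [none], visited so far: [15, 2, 26, 6, 25, 29, 23, 28, 36, 22]
  queue [33, 49] -> pop 33, enqueue [none], visited so far: [15, 2, 26, 6, 25, 29, 23, 28, 36, 22, 33]
  queue [49] -> pop 49, enqueue [none], visited so far: [15, 2, 26, 6, 25, 29, 23, 28, 36, 22, 33, 49]
Result: [15, 2, 26, 6, 25, 29, 23, 28, 36, 22, 33, 49]


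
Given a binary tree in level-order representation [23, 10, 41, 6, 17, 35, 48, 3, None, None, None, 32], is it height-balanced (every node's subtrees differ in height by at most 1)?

Tree (level-order array): [23, 10, 41, 6, 17, 35, 48, 3, None, None, None, 32]
Definition: a tree is height-balanced if, at every node, |h(left) - h(right)| <= 1 (empty subtree has height -1).
Bottom-up per-node check:
  node 3: h_left=-1, h_right=-1, diff=0 [OK], height=0
  node 6: h_left=0, h_right=-1, diff=1 [OK], height=1
  node 17: h_left=-1, h_right=-1, diff=0 [OK], height=0
  node 10: h_left=1, h_right=0, diff=1 [OK], height=2
  node 32: h_left=-1, h_right=-1, diff=0 [OK], height=0
  node 35: h_left=0, h_right=-1, diff=1 [OK], height=1
  node 48: h_left=-1, h_right=-1, diff=0 [OK], height=0
  node 41: h_left=1, h_right=0, diff=1 [OK], height=2
  node 23: h_left=2, h_right=2, diff=0 [OK], height=3
All nodes satisfy the balance condition.
Result: Balanced


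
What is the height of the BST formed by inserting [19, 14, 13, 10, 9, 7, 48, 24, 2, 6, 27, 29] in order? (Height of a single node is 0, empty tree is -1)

Insertion order: [19, 14, 13, 10, 9, 7, 48, 24, 2, 6, 27, 29]
Tree (level-order array): [19, 14, 48, 13, None, 24, None, 10, None, None, 27, 9, None, None, 29, 7, None, None, None, 2, None, None, 6]
Compute height bottom-up (empty subtree = -1):
  height(6) = 1 + max(-1, -1) = 0
  height(2) = 1 + max(-1, 0) = 1
  height(7) = 1 + max(1, -1) = 2
  height(9) = 1 + max(2, -1) = 3
  height(10) = 1 + max(3, -1) = 4
  height(13) = 1 + max(4, -1) = 5
  height(14) = 1 + max(5, -1) = 6
  height(29) = 1 + max(-1, -1) = 0
  height(27) = 1 + max(-1, 0) = 1
  height(24) = 1 + max(-1, 1) = 2
  height(48) = 1 + max(2, -1) = 3
  height(19) = 1 + max(6, 3) = 7
Height = 7


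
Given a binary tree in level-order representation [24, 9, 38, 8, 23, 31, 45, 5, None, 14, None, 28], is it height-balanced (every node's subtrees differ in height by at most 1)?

Tree (level-order array): [24, 9, 38, 8, 23, 31, 45, 5, None, 14, None, 28]
Definition: a tree is height-balanced if, at every node, |h(left) - h(right)| <= 1 (empty subtree has height -1).
Bottom-up per-node check:
  node 5: h_left=-1, h_right=-1, diff=0 [OK], height=0
  node 8: h_left=0, h_right=-1, diff=1 [OK], height=1
  node 14: h_left=-1, h_right=-1, diff=0 [OK], height=0
  node 23: h_left=0, h_right=-1, diff=1 [OK], height=1
  node 9: h_left=1, h_right=1, diff=0 [OK], height=2
  node 28: h_left=-1, h_right=-1, diff=0 [OK], height=0
  node 31: h_left=0, h_right=-1, diff=1 [OK], height=1
  node 45: h_left=-1, h_right=-1, diff=0 [OK], height=0
  node 38: h_left=1, h_right=0, diff=1 [OK], height=2
  node 24: h_left=2, h_right=2, diff=0 [OK], height=3
All nodes satisfy the balance condition.
Result: Balanced


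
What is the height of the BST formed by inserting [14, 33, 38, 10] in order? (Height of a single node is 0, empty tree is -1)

Insertion order: [14, 33, 38, 10]
Tree (level-order array): [14, 10, 33, None, None, None, 38]
Compute height bottom-up (empty subtree = -1):
  height(10) = 1 + max(-1, -1) = 0
  height(38) = 1 + max(-1, -1) = 0
  height(33) = 1 + max(-1, 0) = 1
  height(14) = 1 + max(0, 1) = 2
Height = 2


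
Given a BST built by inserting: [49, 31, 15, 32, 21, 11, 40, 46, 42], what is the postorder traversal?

Tree insertion order: [49, 31, 15, 32, 21, 11, 40, 46, 42]
Tree (level-order array): [49, 31, None, 15, 32, 11, 21, None, 40, None, None, None, None, None, 46, 42]
Postorder traversal: [11, 21, 15, 42, 46, 40, 32, 31, 49]


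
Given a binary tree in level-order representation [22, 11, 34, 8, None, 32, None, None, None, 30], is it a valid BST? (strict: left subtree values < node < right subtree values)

Level-order array: [22, 11, 34, 8, None, 32, None, None, None, 30]
Validate using subtree bounds (lo, hi): at each node, require lo < value < hi,
then recurse left with hi=value and right with lo=value.
Preorder trace (stopping at first violation):
  at node 22 with bounds (-inf, +inf): OK
  at node 11 with bounds (-inf, 22): OK
  at node 8 with bounds (-inf, 11): OK
  at node 34 with bounds (22, +inf): OK
  at node 32 with bounds (22, 34): OK
  at node 30 with bounds (22, 32): OK
No violation found at any node.
Result: Valid BST


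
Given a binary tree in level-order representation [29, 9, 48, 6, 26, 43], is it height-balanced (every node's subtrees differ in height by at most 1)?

Tree (level-order array): [29, 9, 48, 6, 26, 43]
Definition: a tree is height-balanced if, at every node, |h(left) - h(right)| <= 1 (empty subtree has height -1).
Bottom-up per-node check:
  node 6: h_left=-1, h_right=-1, diff=0 [OK], height=0
  node 26: h_left=-1, h_right=-1, diff=0 [OK], height=0
  node 9: h_left=0, h_right=0, diff=0 [OK], height=1
  node 43: h_left=-1, h_right=-1, diff=0 [OK], height=0
  node 48: h_left=0, h_right=-1, diff=1 [OK], height=1
  node 29: h_left=1, h_right=1, diff=0 [OK], height=2
All nodes satisfy the balance condition.
Result: Balanced


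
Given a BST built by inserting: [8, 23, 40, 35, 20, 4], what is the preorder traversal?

Tree insertion order: [8, 23, 40, 35, 20, 4]
Tree (level-order array): [8, 4, 23, None, None, 20, 40, None, None, 35]
Preorder traversal: [8, 4, 23, 20, 40, 35]


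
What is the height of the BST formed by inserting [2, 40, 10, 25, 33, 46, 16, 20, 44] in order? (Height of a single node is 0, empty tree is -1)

Insertion order: [2, 40, 10, 25, 33, 46, 16, 20, 44]
Tree (level-order array): [2, None, 40, 10, 46, None, 25, 44, None, 16, 33, None, None, None, 20]
Compute height bottom-up (empty subtree = -1):
  height(20) = 1 + max(-1, -1) = 0
  height(16) = 1 + max(-1, 0) = 1
  height(33) = 1 + max(-1, -1) = 0
  height(25) = 1 + max(1, 0) = 2
  height(10) = 1 + max(-1, 2) = 3
  height(44) = 1 + max(-1, -1) = 0
  height(46) = 1 + max(0, -1) = 1
  height(40) = 1 + max(3, 1) = 4
  height(2) = 1 + max(-1, 4) = 5
Height = 5


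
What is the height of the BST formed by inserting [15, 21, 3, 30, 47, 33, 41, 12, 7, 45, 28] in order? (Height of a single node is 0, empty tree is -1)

Insertion order: [15, 21, 3, 30, 47, 33, 41, 12, 7, 45, 28]
Tree (level-order array): [15, 3, 21, None, 12, None, 30, 7, None, 28, 47, None, None, None, None, 33, None, None, 41, None, 45]
Compute height bottom-up (empty subtree = -1):
  height(7) = 1 + max(-1, -1) = 0
  height(12) = 1 + max(0, -1) = 1
  height(3) = 1 + max(-1, 1) = 2
  height(28) = 1 + max(-1, -1) = 0
  height(45) = 1 + max(-1, -1) = 0
  height(41) = 1 + max(-1, 0) = 1
  height(33) = 1 + max(-1, 1) = 2
  height(47) = 1 + max(2, -1) = 3
  height(30) = 1 + max(0, 3) = 4
  height(21) = 1 + max(-1, 4) = 5
  height(15) = 1 + max(2, 5) = 6
Height = 6


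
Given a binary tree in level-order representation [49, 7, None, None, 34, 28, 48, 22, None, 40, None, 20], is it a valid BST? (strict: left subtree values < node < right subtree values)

Level-order array: [49, 7, None, None, 34, 28, 48, 22, None, 40, None, 20]
Validate using subtree bounds (lo, hi): at each node, require lo < value < hi,
then recurse left with hi=value and right with lo=value.
Preorder trace (stopping at first violation):
  at node 49 with bounds (-inf, +inf): OK
  at node 7 with bounds (-inf, 49): OK
  at node 34 with bounds (7, 49): OK
  at node 28 with bounds (7, 34): OK
  at node 22 with bounds (7, 28): OK
  at node 20 with bounds (7, 22): OK
  at node 48 with bounds (34, 49): OK
  at node 40 with bounds (34, 48): OK
No violation found at any node.
Result: Valid BST


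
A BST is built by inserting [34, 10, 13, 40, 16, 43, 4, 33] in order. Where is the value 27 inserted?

Starting tree (level order): [34, 10, 40, 4, 13, None, 43, None, None, None, 16, None, None, None, 33]
Insertion path: 34 -> 10 -> 13 -> 16 -> 33
Result: insert 27 as left child of 33
Final tree (level order): [34, 10, 40, 4, 13, None, 43, None, None, None, 16, None, None, None, 33, 27]


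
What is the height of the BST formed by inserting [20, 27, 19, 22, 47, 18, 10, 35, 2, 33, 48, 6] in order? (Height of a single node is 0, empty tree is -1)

Insertion order: [20, 27, 19, 22, 47, 18, 10, 35, 2, 33, 48, 6]
Tree (level-order array): [20, 19, 27, 18, None, 22, 47, 10, None, None, None, 35, 48, 2, None, 33, None, None, None, None, 6]
Compute height bottom-up (empty subtree = -1):
  height(6) = 1 + max(-1, -1) = 0
  height(2) = 1 + max(-1, 0) = 1
  height(10) = 1 + max(1, -1) = 2
  height(18) = 1 + max(2, -1) = 3
  height(19) = 1 + max(3, -1) = 4
  height(22) = 1 + max(-1, -1) = 0
  height(33) = 1 + max(-1, -1) = 0
  height(35) = 1 + max(0, -1) = 1
  height(48) = 1 + max(-1, -1) = 0
  height(47) = 1 + max(1, 0) = 2
  height(27) = 1 + max(0, 2) = 3
  height(20) = 1 + max(4, 3) = 5
Height = 5


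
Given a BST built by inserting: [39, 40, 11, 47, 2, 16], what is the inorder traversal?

Tree insertion order: [39, 40, 11, 47, 2, 16]
Tree (level-order array): [39, 11, 40, 2, 16, None, 47]
Inorder traversal: [2, 11, 16, 39, 40, 47]


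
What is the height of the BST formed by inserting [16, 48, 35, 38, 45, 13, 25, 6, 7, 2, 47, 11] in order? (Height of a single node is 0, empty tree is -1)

Insertion order: [16, 48, 35, 38, 45, 13, 25, 6, 7, 2, 47, 11]
Tree (level-order array): [16, 13, 48, 6, None, 35, None, 2, 7, 25, 38, None, None, None, 11, None, None, None, 45, None, None, None, 47]
Compute height bottom-up (empty subtree = -1):
  height(2) = 1 + max(-1, -1) = 0
  height(11) = 1 + max(-1, -1) = 0
  height(7) = 1 + max(-1, 0) = 1
  height(6) = 1 + max(0, 1) = 2
  height(13) = 1 + max(2, -1) = 3
  height(25) = 1 + max(-1, -1) = 0
  height(47) = 1 + max(-1, -1) = 0
  height(45) = 1 + max(-1, 0) = 1
  height(38) = 1 + max(-1, 1) = 2
  height(35) = 1 + max(0, 2) = 3
  height(48) = 1 + max(3, -1) = 4
  height(16) = 1 + max(3, 4) = 5
Height = 5


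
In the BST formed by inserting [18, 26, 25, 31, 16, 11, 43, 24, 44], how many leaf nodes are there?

Tree built from: [18, 26, 25, 31, 16, 11, 43, 24, 44]
Tree (level-order array): [18, 16, 26, 11, None, 25, 31, None, None, 24, None, None, 43, None, None, None, 44]
Rule: A leaf has 0 children.
Per-node child counts:
  node 18: 2 child(ren)
  node 16: 1 child(ren)
  node 11: 0 child(ren)
  node 26: 2 child(ren)
  node 25: 1 child(ren)
  node 24: 0 child(ren)
  node 31: 1 child(ren)
  node 43: 1 child(ren)
  node 44: 0 child(ren)
Matching nodes: [11, 24, 44]
Count of leaf nodes: 3


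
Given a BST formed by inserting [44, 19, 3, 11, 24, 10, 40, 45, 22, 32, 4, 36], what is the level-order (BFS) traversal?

Tree insertion order: [44, 19, 3, 11, 24, 10, 40, 45, 22, 32, 4, 36]
Tree (level-order array): [44, 19, 45, 3, 24, None, None, None, 11, 22, 40, 10, None, None, None, 32, None, 4, None, None, 36]
BFS from the root, enqueuing left then right child of each popped node:
  queue [44] -> pop 44, enqueue [19, 45], visited so far: [44]
  queue [19, 45] -> pop 19, enqueue [3, 24], visited so far: [44, 19]
  queue [45, 3, 24] -> pop 45, enqueue [none], visited so far: [44, 19, 45]
  queue [3, 24] -> pop 3, enqueue [11], visited so far: [44, 19, 45, 3]
  queue [24, 11] -> pop 24, enqueue [22, 40], visited so far: [44, 19, 45, 3, 24]
  queue [11, 22, 40] -> pop 11, enqueue [10], visited so far: [44, 19, 45, 3, 24, 11]
  queue [22, 40, 10] -> pop 22, enqueue [none], visited so far: [44, 19, 45, 3, 24, 11, 22]
  queue [40, 10] -> pop 40, enqueue [32], visited so far: [44, 19, 45, 3, 24, 11, 22, 40]
  queue [10, 32] -> pop 10, enqueue [4], visited so far: [44, 19, 45, 3, 24, 11, 22, 40, 10]
  queue [32, 4] -> pop 32, enqueue [36], visited so far: [44, 19, 45, 3, 24, 11, 22, 40, 10, 32]
  queue [4, 36] -> pop 4, enqueue [none], visited so far: [44, 19, 45, 3, 24, 11, 22, 40, 10, 32, 4]
  queue [36] -> pop 36, enqueue [none], visited so far: [44, 19, 45, 3, 24, 11, 22, 40, 10, 32, 4, 36]
Result: [44, 19, 45, 3, 24, 11, 22, 40, 10, 32, 4, 36]


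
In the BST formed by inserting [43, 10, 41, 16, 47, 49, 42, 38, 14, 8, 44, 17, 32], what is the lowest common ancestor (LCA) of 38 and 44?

Tree insertion order: [43, 10, 41, 16, 47, 49, 42, 38, 14, 8, 44, 17, 32]
Tree (level-order array): [43, 10, 47, 8, 41, 44, 49, None, None, 16, 42, None, None, None, None, 14, 38, None, None, None, None, 17, None, None, 32]
In a BST, the LCA of p=38, q=44 is the first node v on the
root-to-leaf path with p <= v <= q (go left if both < v, right if both > v).
Walk from root:
  at 43: 38 <= 43 <= 44, this is the LCA
LCA = 43


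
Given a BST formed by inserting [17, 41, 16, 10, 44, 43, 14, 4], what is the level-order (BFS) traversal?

Tree insertion order: [17, 41, 16, 10, 44, 43, 14, 4]
Tree (level-order array): [17, 16, 41, 10, None, None, 44, 4, 14, 43]
BFS from the root, enqueuing left then right child of each popped node:
  queue [17] -> pop 17, enqueue [16, 41], visited so far: [17]
  queue [16, 41] -> pop 16, enqueue [10], visited so far: [17, 16]
  queue [41, 10] -> pop 41, enqueue [44], visited so far: [17, 16, 41]
  queue [10, 44] -> pop 10, enqueue [4, 14], visited so far: [17, 16, 41, 10]
  queue [44, 4, 14] -> pop 44, enqueue [43], visited so far: [17, 16, 41, 10, 44]
  queue [4, 14, 43] -> pop 4, enqueue [none], visited so far: [17, 16, 41, 10, 44, 4]
  queue [14, 43] -> pop 14, enqueue [none], visited so far: [17, 16, 41, 10, 44, 4, 14]
  queue [43] -> pop 43, enqueue [none], visited so far: [17, 16, 41, 10, 44, 4, 14, 43]
Result: [17, 16, 41, 10, 44, 4, 14, 43]


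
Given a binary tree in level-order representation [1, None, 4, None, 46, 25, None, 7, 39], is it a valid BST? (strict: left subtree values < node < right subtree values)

Level-order array: [1, None, 4, None, 46, 25, None, 7, 39]
Validate using subtree bounds (lo, hi): at each node, require lo < value < hi,
then recurse left with hi=value and right with lo=value.
Preorder trace (stopping at first violation):
  at node 1 with bounds (-inf, +inf): OK
  at node 4 with bounds (1, +inf): OK
  at node 46 with bounds (4, +inf): OK
  at node 25 with bounds (4, 46): OK
  at node 7 with bounds (4, 25): OK
  at node 39 with bounds (25, 46): OK
No violation found at any node.
Result: Valid BST


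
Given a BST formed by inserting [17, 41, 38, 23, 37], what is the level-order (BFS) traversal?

Tree insertion order: [17, 41, 38, 23, 37]
Tree (level-order array): [17, None, 41, 38, None, 23, None, None, 37]
BFS from the root, enqueuing left then right child of each popped node:
  queue [17] -> pop 17, enqueue [41], visited so far: [17]
  queue [41] -> pop 41, enqueue [38], visited so far: [17, 41]
  queue [38] -> pop 38, enqueue [23], visited so far: [17, 41, 38]
  queue [23] -> pop 23, enqueue [37], visited so far: [17, 41, 38, 23]
  queue [37] -> pop 37, enqueue [none], visited so far: [17, 41, 38, 23, 37]
Result: [17, 41, 38, 23, 37]


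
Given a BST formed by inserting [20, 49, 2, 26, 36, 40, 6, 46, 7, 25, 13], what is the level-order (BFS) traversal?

Tree insertion order: [20, 49, 2, 26, 36, 40, 6, 46, 7, 25, 13]
Tree (level-order array): [20, 2, 49, None, 6, 26, None, None, 7, 25, 36, None, 13, None, None, None, 40, None, None, None, 46]
BFS from the root, enqueuing left then right child of each popped node:
  queue [20] -> pop 20, enqueue [2, 49], visited so far: [20]
  queue [2, 49] -> pop 2, enqueue [6], visited so far: [20, 2]
  queue [49, 6] -> pop 49, enqueue [26], visited so far: [20, 2, 49]
  queue [6, 26] -> pop 6, enqueue [7], visited so far: [20, 2, 49, 6]
  queue [26, 7] -> pop 26, enqueue [25, 36], visited so far: [20, 2, 49, 6, 26]
  queue [7, 25, 36] -> pop 7, enqueue [13], visited so far: [20, 2, 49, 6, 26, 7]
  queue [25, 36, 13] -> pop 25, enqueue [none], visited so far: [20, 2, 49, 6, 26, 7, 25]
  queue [36, 13] -> pop 36, enqueue [40], visited so far: [20, 2, 49, 6, 26, 7, 25, 36]
  queue [13, 40] -> pop 13, enqueue [none], visited so far: [20, 2, 49, 6, 26, 7, 25, 36, 13]
  queue [40] -> pop 40, enqueue [46], visited so far: [20, 2, 49, 6, 26, 7, 25, 36, 13, 40]
  queue [46] -> pop 46, enqueue [none], visited so far: [20, 2, 49, 6, 26, 7, 25, 36, 13, 40, 46]
Result: [20, 2, 49, 6, 26, 7, 25, 36, 13, 40, 46]


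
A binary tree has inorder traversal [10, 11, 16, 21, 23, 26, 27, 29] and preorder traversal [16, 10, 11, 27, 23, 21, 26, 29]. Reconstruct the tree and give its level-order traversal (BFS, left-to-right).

Inorder:  [10, 11, 16, 21, 23, 26, 27, 29]
Preorder: [16, 10, 11, 27, 23, 21, 26, 29]
Algorithm: preorder visits root first, so consume preorder in order;
for each root, split the current inorder slice at that value into
left-subtree inorder and right-subtree inorder, then recurse.
Recursive splits:
  root=16; inorder splits into left=[10, 11], right=[21, 23, 26, 27, 29]
  root=10; inorder splits into left=[], right=[11]
  root=11; inorder splits into left=[], right=[]
  root=27; inorder splits into left=[21, 23, 26], right=[29]
  root=23; inorder splits into left=[21], right=[26]
  root=21; inorder splits into left=[], right=[]
  root=26; inorder splits into left=[], right=[]
  root=29; inorder splits into left=[], right=[]
Reconstructed level-order: [16, 10, 27, 11, 23, 29, 21, 26]


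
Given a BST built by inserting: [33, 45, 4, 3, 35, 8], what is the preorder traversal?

Tree insertion order: [33, 45, 4, 3, 35, 8]
Tree (level-order array): [33, 4, 45, 3, 8, 35]
Preorder traversal: [33, 4, 3, 8, 45, 35]


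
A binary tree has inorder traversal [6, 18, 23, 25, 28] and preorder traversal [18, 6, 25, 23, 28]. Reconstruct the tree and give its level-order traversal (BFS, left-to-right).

Inorder:  [6, 18, 23, 25, 28]
Preorder: [18, 6, 25, 23, 28]
Algorithm: preorder visits root first, so consume preorder in order;
for each root, split the current inorder slice at that value into
left-subtree inorder and right-subtree inorder, then recurse.
Recursive splits:
  root=18; inorder splits into left=[6], right=[23, 25, 28]
  root=6; inorder splits into left=[], right=[]
  root=25; inorder splits into left=[23], right=[28]
  root=23; inorder splits into left=[], right=[]
  root=28; inorder splits into left=[], right=[]
Reconstructed level-order: [18, 6, 25, 23, 28]


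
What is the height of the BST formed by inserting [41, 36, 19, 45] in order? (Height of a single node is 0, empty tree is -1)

Insertion order: [41, 36, 19, 45]
Tree (level-order array): [41, 36, 45, 19]
Compute height bottom-up (empty subtree = -1):
  height(19) = 1 + max(-1, -1) = 0
  height(36) = 1 + max(0, -1) = 1
  height(45) = 1 + max(-1, -1) = 0
  height(41) = 1 + max(1, 0) = 2
Height = 2


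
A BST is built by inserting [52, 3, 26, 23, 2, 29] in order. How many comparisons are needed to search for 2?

Search path for 2: 52 -> 3 -> 2
Found: True
Comparisons: 3


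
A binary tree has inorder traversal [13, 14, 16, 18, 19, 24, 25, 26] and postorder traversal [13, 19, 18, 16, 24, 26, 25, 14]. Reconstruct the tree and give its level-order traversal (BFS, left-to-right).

Inorder:   [13, 14, 16, 18, 19, 24, 25, 26]
Postorder: [13, 19, 18, 16, 24, 26, 25, 14]
Algorithm: postorder visits root last, so walk postorder right-to-left;
each value is the root of the current inorder slice — split it at that
value, recurse on the right subtree first, then the left.
Recursive splits:
  root=14; inorder splits into left=[13], right=[16, 18, 19, 24, 25, 26]
  root=25; inorder splits into left=[16, 18, 19, 24], right=[26]
  root=26; inorder splits into left=[], right=[]
  root=24; inorder splits into left=[16, 18, 19], right=[]
  root=16; inorder splits into left=[], right=[18, 19]
  root=18; inorder splits into left=[], right=[19]
  root=19; inorder splits into left=[], right=[]
  root=13; inorder splits into left=[], right=[]
Reconstructed level-order: [14, 13, 25, 24, 26, 16, 18, 19]


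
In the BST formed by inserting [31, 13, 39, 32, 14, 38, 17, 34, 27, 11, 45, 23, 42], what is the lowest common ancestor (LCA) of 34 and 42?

Tree insertion order: [31, 13, 39, 32, 14, 38, 17, 34, 27, 11, 45, 23, 42]
Tree (level-order array): [31, 13, 39, 11, 14, 32, 45, None, None, None, 17, None, 38, 42, None, None, 27, 34, None, None, None, 23]
In a BST, the LCA of p=34, q=42 is the first node v on the
root-to-leaf path with p <= v <= q (go left if both < v, right if both > v).
Walk from root:
  at 31: both 34 and 42 > 31, go right
  at 39: 34 <= 39 <= 42, this is the LCA
LCA = 39


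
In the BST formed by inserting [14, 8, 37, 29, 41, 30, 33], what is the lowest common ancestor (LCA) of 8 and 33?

Tree insertion order: [14, 8, 37, 29, 41, 30, 33]
Tree (level-order array): [14, 8, 37, None, None, 29, 41, None, 30, None, None, None, 33]
In a BST, the LCA of p=8, q=33 is the first node v on the
root-to-leaf path with p <= v <= q (go left if both < v, right if both > v).
Walk from root:
  at 14: 8 <= 14 <= 33, this is the LCA
LCA = 14


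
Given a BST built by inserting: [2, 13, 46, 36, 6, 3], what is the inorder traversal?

Tree insertion order: [2, 13, 46, 36, 6, 3]
Tree (level-order array): [2, None, 13, 6, 46, 3, None, 36]
Inorder traversal: [2, 3, 6, 13, 36, 46]


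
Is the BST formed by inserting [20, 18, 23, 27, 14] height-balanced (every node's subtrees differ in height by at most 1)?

Tree (level-order array): [20, 18, 23, 14, None, None, 27]
Definition: a tree is height-balanced if, at every node, |h(left) - h(right)| <= 1 (empty subtree has height -1).
Bottom-up per-node check:
  node 14: h_left=-1, h_right=-1, diff=0 [OK], height=0
  node 18: h_left=0, h_right=-1, diff=1 [OK], height=1
  node 27: h_left=-1, h_right=-1, diff=0 [OK], height=0
  node 23: h_left=-1, h_right=0, diff=1 [OK], height=1
  node 20: h_left=1, h_right=1, diff=0 [OK], height=2
All nodes satisfy the balance condition.
Result: Balanced
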